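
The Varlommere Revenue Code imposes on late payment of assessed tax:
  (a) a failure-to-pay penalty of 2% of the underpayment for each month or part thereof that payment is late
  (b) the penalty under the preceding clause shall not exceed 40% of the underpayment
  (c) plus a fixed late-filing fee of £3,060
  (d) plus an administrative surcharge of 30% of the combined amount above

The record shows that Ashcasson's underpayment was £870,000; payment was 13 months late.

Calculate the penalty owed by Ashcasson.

Penalty: £298,038

Accrued rate: 2% × 13 = 26%, capped at 40% → 26%
Failure-to-pay penalty: 26% of £870,000 = £226,200
Penalty before surcharge: £226,200 + £3,060 = £229,260
Administrative surcharge: 30% of £229,260 = £68,778
Total penalty: £229,260 + £68,778 = £298,038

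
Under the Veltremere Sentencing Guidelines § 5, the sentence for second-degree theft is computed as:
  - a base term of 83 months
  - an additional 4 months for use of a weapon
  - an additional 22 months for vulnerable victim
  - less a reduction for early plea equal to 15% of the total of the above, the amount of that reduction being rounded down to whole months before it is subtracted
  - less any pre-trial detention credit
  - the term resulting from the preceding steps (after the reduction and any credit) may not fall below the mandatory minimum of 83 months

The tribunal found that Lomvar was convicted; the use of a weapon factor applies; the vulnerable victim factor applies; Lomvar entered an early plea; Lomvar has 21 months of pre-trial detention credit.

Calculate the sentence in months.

83 months

Use of a weapon enhancement: +4 months
Vulnerable victim enhancement: +22 months
Adjusted term: 83 months + 4 months + 22 months = 109 months
Early plea reduction: 15% of 109 months = 16 months (rounded down)
After reduction: 109 − 16 = 93 months
Less pre-trial detention credit: 93 months − 21 months = 72 months
Minimum 83 months: 72 months is below the minimum → 83 months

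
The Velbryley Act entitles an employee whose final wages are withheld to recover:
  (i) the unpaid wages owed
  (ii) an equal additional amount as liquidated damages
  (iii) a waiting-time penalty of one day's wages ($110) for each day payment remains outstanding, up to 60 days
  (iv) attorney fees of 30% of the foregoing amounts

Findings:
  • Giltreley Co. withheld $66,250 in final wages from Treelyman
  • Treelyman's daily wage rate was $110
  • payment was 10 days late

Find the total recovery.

$173,680

Liquidated damages (equal amount): $66,250
Penalty days: min(10, 60) = 10
Waiting-time penalty: 10 × $110 = $1,100
Subtotal: $66,250 + $66,250 + $1,100 = $133,600
Attorney fees: 30% of $133,600 = $40,080
Total award: $133,600 + $40,080 = $173,680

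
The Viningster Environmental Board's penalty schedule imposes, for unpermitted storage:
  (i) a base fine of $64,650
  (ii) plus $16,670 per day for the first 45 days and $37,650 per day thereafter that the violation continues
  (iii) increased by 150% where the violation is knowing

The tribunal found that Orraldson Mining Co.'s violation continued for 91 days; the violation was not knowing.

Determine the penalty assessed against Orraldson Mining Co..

First 45 days: 45 × $16,670 = $750,150
Remaining days: (91 − 45) × $37,650 = $1,731,900
Per-day component: $750,150 + $1,731,900 = $2,482,050
Base plus per-day: $64,650 + $2,482,050 = $2,546,700
The violation was not knowing: no 150% increase.

$2,546,700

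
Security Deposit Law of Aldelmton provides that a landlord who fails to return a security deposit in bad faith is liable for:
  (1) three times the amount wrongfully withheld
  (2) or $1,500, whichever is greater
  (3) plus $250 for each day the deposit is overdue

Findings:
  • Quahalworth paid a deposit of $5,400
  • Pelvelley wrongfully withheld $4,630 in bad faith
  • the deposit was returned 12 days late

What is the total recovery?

Trebled: 3 × $4,630 = $13,890
Minimum $1,500: $13,890 meets the minimum, no increase.
Late-return penalty: 12 × $250 = $3,000
Damages plus late penalty: $13,890 + $3,000 = $16,890

$16,890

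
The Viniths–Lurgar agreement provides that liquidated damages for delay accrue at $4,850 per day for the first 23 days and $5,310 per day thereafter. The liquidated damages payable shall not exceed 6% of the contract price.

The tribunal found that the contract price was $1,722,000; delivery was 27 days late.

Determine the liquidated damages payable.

First 23 days: 23 × $4,850 = $111,550
Remaining days: (27 − 23) × $5,310 = $21,240
Accrued per-day damages: $111,550 + $21,240 = $132,790
Cap: 6% of $1,722,000 = $103,320
Cap at $103,320: $132,790 exceeds the cap → $103,320

$103,320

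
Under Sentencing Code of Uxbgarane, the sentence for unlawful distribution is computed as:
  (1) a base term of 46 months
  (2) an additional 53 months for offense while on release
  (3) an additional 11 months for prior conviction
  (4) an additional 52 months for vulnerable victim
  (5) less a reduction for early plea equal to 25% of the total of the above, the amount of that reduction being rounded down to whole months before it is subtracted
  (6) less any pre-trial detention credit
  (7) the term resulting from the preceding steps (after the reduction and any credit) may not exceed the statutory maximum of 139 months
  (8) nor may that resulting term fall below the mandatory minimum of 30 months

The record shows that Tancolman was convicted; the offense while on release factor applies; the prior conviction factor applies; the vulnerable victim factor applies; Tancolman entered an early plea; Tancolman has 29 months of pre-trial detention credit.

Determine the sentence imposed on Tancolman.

93 months

Offense while on release enhancement: +53 months
Prior conviction enhancement: +11 months
Vulnerable victim enhancement: +52 months
Adjusted term: 46 months + 53 months + 11 months + 52 months = 162 months
Early plea reduction: 25% of 162 months = 40 months (rounded down)
After reduction: 162 − 40 = 122 months
Less pre-trial detention credit: 122 months − 29 months = 93 months
Cap at 139 months: 93 months is within the cap, no reduction.
Minimum 30 months: 93 months meets the minimum, no increase.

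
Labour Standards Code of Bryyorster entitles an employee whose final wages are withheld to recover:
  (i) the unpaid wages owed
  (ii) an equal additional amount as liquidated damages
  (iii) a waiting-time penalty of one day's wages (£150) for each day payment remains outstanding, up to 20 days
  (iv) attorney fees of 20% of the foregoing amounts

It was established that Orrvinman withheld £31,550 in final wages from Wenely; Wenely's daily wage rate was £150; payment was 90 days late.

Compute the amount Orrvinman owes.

£79,320

Liquidated damages (equal amount): £31,550
Penalty days: min(90, 20) = 20
Waiting-time penalty: 20 × £150 = £3,000
Subtotal: £31,550 + £31,550 + £3,000 = £66,100
Attorney fees: 20% of £66,100 = £13,220
Total award: £66,100 + £13,220 = £79,320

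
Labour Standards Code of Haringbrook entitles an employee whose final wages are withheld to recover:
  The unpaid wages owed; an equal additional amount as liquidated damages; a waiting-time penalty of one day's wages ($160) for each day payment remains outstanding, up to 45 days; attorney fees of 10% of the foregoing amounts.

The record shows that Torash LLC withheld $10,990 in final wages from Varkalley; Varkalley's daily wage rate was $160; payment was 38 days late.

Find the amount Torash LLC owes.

$30,866

Liquidated damages (equal amount): $10,990
Penalty days: min(38, 45) = 38
Waiting-time penalty: 38 × $160 = $6,080
Subtotal: $10,990 + $10,990 + $6,080 = $28,060
Attorney fees: 10% of $28,060 = $2,806
Total award: $28,060 + $2,806 = $30,866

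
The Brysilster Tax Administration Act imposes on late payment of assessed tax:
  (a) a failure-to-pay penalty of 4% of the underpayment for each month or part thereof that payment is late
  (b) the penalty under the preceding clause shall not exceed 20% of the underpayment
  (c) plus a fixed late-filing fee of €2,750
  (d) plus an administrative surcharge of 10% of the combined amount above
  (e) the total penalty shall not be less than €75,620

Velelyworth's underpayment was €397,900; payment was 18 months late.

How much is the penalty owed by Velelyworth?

Accrued rate: 4% × 18 = 72%, capped at 20% → 20%
Failure-to-pay penalty: 20% of €397,900 = €79,580
Penalty before surcharge: €79,580 + €2,750 = €82,330
Administrative surcharge: 10% of €82,330 = €8,233
Total penalty: €82,330 + €8,233 = €90,563
Minimum €75,620: €90,563 meets the minimum, no increase.

€90,563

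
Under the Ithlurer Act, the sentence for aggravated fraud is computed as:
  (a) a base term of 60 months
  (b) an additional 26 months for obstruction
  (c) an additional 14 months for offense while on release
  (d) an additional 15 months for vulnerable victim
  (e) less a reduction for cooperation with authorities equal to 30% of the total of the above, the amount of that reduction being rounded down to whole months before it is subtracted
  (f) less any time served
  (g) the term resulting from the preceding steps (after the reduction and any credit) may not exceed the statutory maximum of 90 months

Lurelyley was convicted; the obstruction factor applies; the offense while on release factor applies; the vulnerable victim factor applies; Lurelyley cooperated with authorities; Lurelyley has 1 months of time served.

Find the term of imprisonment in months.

Sentence: 80 months

Obstruction enhancement: +26 months
Offense while on release enhancement: +14 months
Vulnerable victim enhancement: +15 months
Adjusted term: 60 months + 26 months + 14 months + 15 months = 115 months
Cooperation with authorities reduction: 30% of 115 months = 34 months (rounded down)
After reduction: 115 − 34 = 81 months
Less time served: 81 months − 1 months = 80 months
Cap at 90 months: 80 months is within the cap, no reduction.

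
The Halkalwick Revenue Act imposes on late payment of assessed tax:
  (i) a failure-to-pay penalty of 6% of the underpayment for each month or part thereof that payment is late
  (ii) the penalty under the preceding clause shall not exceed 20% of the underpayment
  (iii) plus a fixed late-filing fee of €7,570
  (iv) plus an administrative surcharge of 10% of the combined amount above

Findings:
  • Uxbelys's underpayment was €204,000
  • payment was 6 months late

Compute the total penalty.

Accrued rate: 6% × 6 = 36%, capped at 20% → 20%
Failure-to-pay penalty: 20% of €204,000 = €40,800
Penalty before surcharge: €40,800 + €7,570 = €48,370
Administrative surcharge: 10% of €48,370 = €4,837
Total penalty: €48,370 + €4,837 = €53,207

Penalty: €53,207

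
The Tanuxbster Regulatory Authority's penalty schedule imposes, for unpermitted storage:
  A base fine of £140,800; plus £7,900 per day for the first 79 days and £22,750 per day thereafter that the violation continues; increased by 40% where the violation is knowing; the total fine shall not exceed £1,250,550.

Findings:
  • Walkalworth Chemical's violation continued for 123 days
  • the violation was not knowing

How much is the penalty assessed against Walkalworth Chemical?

£1,250,550

First 79 days: 79 × £7,900 = £624,100
Remaining days: (123 − 79) × £22,750 = £1,001,000
Per-day component: £624,100 + £1,001,000 = £1,625,100
Base plus per-day: £140,800 + £1,625,100 = £1,765,900
The violation was not knowing: no 40% increase.
Cap at £1,250,550: £1,765,900 exceeds the cap → £1,250,550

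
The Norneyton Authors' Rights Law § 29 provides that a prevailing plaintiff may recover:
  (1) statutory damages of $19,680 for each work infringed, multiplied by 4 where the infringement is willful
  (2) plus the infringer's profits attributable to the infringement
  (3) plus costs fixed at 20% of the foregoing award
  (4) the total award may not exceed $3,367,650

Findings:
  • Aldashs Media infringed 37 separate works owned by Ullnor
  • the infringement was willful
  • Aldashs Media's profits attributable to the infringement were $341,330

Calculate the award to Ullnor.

Statutory damages: 37 × $19,680 = $728,160
Multiplied by 4: 4 × $728,160 = $2,912,640
Combined award: $2,912,640 + $341,330 = $3,253,970
Costs: 20% of $3,253,970 = $650,794
Award plus costs: $3,253,970 + $650,794 = $3,904,764
Cap at $3,367,650: $3,904,764 exceeds the cap → $3,367,650

$3,367,650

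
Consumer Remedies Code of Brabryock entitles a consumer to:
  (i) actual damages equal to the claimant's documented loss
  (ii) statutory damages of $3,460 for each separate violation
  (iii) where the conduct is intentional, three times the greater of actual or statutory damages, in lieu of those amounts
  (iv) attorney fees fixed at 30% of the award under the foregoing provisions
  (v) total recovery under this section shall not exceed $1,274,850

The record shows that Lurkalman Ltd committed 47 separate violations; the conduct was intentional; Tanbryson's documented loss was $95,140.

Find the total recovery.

Total recovery: $634,218

Statutory damages: 47 × $3,460 = $162,620
Greater of actual damages ($95,140) or statutory damages ($162,620): $162,620
Trebled: 3 × $162,620 = $487,860
Attorney fees: 30% of $487,860 = $146,358
Total before cap: $487,860 + $146,358 = $634,218
Cap at $1,274,850: $634,218 is within the cap, no reduction.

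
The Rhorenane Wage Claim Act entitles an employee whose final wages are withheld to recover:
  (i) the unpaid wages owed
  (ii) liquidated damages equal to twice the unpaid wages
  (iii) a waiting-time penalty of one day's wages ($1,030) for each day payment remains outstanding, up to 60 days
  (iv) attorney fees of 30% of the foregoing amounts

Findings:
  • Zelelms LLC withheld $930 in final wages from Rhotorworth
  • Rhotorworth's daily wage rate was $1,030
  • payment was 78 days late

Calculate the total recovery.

$83,967

Doubled: 2 × $930 = $1,860
Penalty days: min(78, 60) = 60
Waiting-time penalty: 60 × $1,030 = $61,800
Subtotal: $930 + $1,860 + $61,800 = $64,590
Attorney fees: 30% of $64,590 = $19,377
Total award: $64,590 + $19,377 = $83,967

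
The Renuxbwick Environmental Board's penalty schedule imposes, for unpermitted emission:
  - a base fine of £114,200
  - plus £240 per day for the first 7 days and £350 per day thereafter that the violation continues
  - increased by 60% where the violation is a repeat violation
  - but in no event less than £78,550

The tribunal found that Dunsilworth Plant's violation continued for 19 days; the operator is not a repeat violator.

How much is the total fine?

First 7 days: 7 × £240 = £1,680
Remaining days: (19 − 7) × £350 = £4,200
Per-day component: £1,680 + £4,200 = £5,880
Base plus per-day: £114,200 + £5,880 = £120,080
The operator is not a repeat violator: no 60% increase.
Minimum £78,550: £120,080 meets the minimum, no increase.

£120,080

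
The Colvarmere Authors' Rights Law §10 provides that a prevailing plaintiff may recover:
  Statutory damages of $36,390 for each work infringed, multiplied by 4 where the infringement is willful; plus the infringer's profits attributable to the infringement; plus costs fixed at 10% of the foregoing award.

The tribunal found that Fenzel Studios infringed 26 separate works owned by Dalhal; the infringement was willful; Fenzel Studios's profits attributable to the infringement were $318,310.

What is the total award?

Award: $4,513,157

Statutory damages: 26 × $36,390 = $946,140
Multiplied by 4: 4 × $946,140 = $3,784,560
Combined award: $3,784,560 + $318,310 = $4,102,870
Costs: 10% of $4,102,870 = $410,287
Award plus costs: $4,102,870 + $410,287 = $4,513,157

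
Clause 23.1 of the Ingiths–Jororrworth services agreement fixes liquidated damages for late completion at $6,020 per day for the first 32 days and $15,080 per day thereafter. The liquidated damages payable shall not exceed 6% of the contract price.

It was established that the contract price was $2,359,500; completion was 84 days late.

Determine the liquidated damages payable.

First 32 days: 32 × $6,020 = $192,640
Remaining days: (84 − 32) × $15,080 = $784,160
Accrued per-day damages: $192,640 + $784,160 = $976,800
Cap: 6% of $2,359,500 = $141,570
Cap at $141,570: $976,800 exceeds the cap → $141,570

Liquidated damages: $141,570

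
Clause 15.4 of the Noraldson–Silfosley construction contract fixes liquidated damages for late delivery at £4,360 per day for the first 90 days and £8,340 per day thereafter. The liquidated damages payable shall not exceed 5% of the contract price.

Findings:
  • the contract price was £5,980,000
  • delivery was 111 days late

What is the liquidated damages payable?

£299,000

First 90 days: 90 × £4,360 = £392,400
Remaining days: (111 − 90) × £8,340 = £175,140
Accrued per-day damages: £392,400 + £175,140 = £567,540
Cap: 5% of £5,980,000 = £299,000
Cap at £299,000: £567,540 exceeds the cap → £299,000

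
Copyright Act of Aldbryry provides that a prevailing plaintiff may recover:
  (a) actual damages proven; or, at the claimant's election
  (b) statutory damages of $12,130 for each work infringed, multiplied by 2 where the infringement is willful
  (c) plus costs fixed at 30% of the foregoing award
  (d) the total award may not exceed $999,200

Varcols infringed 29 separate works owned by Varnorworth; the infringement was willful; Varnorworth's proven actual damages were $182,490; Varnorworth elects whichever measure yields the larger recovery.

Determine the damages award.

Statutory damages: 29 × $12,130 = $351,770
Doubled: 2 × $351,770 = $703,540
Greater of actual damages ($182,490) or enhanced statutory damages ($703,540): $703,540
Costs: 30% of $703,540 = $211,062
Award plus costs: $703,540 + $211,062 = $914,602
Cap at $999,200: $914,602 is within the cap, no reduction.

$914,602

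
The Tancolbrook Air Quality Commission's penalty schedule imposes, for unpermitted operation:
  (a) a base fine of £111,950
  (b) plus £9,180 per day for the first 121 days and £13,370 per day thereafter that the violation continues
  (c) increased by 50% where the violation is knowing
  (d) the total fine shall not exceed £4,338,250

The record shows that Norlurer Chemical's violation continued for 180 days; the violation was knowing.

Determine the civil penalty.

First 121 days: 121 × £9,180 = £1,110,780
Remaining days: (180 − 121) × £13,370 = £788,830
Per-day component: £1,110,780 + £788,830 = £1,899,610
Base plus per-day: £111,950 + £1,899,610 = £2,011,560
Enhancement: 50% of £2,011,560 = £1,005,780
Enhanced fine: £2,011,560 + £1,005,780 = £3,017,340
Cap at £4,338,250: £3,017,340 is within the cap, no reduction.

£3,017,340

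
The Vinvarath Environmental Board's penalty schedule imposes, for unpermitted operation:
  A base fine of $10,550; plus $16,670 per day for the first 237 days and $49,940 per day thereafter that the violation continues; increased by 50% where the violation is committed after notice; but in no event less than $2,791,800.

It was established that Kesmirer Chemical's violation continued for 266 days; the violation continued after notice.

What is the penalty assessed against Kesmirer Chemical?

Civil penalty: $8,114,400

First 237 days: 237 × $16,670 = $3,950,790
Remaining days: (266 − 237) × $49,940 = $1,448,260
Per-day component: $3,950,790 + $1,448,260 = $5,399,050
Base plus per-day: $10,550 + $5,399,050 = $5,409,600
Enhancement: 50% of $5,409,600 = $2,704,800
Enhanced fine: $5,409,600 + $2,704,800 = $8,114,400
Minimum $2,791,800: $8,114,400 meets the minimum, no increase.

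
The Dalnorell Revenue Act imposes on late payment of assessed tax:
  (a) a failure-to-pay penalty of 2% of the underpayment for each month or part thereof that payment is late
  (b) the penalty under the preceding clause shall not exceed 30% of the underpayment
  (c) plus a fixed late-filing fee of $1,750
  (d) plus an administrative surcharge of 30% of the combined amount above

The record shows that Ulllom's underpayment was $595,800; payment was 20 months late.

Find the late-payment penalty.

$234,637

Accrued rate: 2% × 20 = 40%, capped at 30% → 30%
Failure-to-pay penalty: 30% of $595,800 = $178,740
Penalty before surcharge: $178,740 + $1,750 = $180,490
Administrative surcharge: 30% of $180,490 = $54,147
Total penalty: $180,490 + $54,147 = $234,637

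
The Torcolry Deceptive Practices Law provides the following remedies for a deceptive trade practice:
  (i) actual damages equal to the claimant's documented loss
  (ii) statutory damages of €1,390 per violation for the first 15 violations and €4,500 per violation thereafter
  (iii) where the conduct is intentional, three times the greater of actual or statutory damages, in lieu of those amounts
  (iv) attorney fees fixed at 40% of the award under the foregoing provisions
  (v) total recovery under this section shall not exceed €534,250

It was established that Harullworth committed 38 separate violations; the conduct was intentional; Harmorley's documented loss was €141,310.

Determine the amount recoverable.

First 15 violations: 15 × €1,390 = €20,850
Remaining violations: (38 − 15) × €4,500 = €103,500
Statutory damages: €20,850 + €103,500 = €124,350
Greater of actual damages (€141,310) or statutory damages (€124,350): €141,310
Trebled: 3 × €141,310 = €423,930
Attorney fees: 40% of €423,930 = €169,572
Total before cap: €423,930 + €169,572 = €593,502
Cap at €534,250: €593,502 exceeds the cap → €534,250

€534,250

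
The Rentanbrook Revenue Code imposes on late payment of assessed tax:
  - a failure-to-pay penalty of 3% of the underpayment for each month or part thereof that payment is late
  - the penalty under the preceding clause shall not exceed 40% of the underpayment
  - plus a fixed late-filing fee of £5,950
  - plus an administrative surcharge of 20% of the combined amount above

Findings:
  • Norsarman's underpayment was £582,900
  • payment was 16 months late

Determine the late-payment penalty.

Accrued rate: 3% × 16 = 48%, capped at 40% → 40%
Failure-to-pay penalty: 40% of £582,900 = £233,160
Penalty before surcharge: £233,160 + £5,950 = £239,110
Administrative surcharge: 20% of £239,110 = £47,822
Total penalty: £239,110 + £47,822 = £286,932

£286,932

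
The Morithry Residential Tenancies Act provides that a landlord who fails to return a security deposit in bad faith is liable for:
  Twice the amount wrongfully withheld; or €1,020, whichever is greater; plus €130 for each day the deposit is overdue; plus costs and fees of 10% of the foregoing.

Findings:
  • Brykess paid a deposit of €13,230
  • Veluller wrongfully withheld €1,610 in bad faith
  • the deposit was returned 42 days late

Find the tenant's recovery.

€9,548

Doubled: 2 × €1,610 = €3,220
Minimum €1,020: €3,220 meets the minimum, no increase.
Late-return penalty: 42 × €130 = €5,460
Damages plus late penalty: €3,220 + €5,460 = €8,680
Costs and fees: 10% of €8,680 = €868
Total recovery: €8,680 + €868 = €9,548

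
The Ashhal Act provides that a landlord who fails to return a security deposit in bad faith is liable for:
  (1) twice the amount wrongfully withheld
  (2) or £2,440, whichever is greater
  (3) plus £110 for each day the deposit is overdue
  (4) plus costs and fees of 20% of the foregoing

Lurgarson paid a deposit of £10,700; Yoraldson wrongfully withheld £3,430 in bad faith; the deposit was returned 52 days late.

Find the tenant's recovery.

£15,096

Doubled: 2 × £3,430 = £6,860
Minimum £2,440: £6,860 meets the minimum, no increase.
Late-return penalty: 52 × £110 = £5,720
Damages plus late penalty: £6,860 + £5,720 = £12,580
Costs and fees: 20% of £12,580 = £2,516
Total recovery: £12,580 + £2,516 = £15,096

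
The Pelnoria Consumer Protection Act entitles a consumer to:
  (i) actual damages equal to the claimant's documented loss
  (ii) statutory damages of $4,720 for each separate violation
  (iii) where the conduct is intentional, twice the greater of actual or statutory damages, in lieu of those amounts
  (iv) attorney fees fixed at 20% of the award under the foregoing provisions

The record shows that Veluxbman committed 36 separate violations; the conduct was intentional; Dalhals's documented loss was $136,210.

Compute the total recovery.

$407,808

Statutory damages: 36 × $4,720 = $169,920
Greater of actual damages ($136,210) or statutory damages ($169,920): $169,920
Doubled: 2 × $169,920 = $339,840
Attorney fees: 20% of $339,840 = $67,968
Total recovery: $339,840 + $67,968 = $407,808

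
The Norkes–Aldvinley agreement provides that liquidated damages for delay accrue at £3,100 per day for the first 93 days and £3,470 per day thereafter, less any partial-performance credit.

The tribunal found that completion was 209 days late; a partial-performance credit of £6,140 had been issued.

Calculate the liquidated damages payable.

First 93 days: 93 × £3,100 = £288,300
Remaining days: (209 − 93) × £3,470 = £402,520
Accrued per-day damages: £288,300 + £402,520 = £690,820
Less partial-performance credit: £690,820 − £6,140 = £684,680

£684,680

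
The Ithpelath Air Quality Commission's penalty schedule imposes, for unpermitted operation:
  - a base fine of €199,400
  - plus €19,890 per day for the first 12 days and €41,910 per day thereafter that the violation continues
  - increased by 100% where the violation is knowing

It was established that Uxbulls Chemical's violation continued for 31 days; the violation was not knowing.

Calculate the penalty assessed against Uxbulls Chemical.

First 12 days: 12 × €19,890 = €238,680
Remaining days: (31 − 12) × €41,910 = €796,290
Per-day component: €238,680 + €796,290 = €1,034,970
Base plus per-day: €199,400 + €1,034,970 = €1,234,370
The violation was not knowing: no 100% increase.

€1,234,370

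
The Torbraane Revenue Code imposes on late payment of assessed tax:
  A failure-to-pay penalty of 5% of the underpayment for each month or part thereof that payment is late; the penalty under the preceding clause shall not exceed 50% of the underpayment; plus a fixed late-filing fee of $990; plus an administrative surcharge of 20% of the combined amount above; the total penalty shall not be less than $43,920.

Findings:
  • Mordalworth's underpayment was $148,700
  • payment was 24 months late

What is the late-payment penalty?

$90,408

Accrued rate: 5% × 24 = 120%, capped at 50% → 50%
Failure-to-pay penalty: 50% of $148,700 = $74,350
Penalty before surcharge: $74,350 + $990 = $75,340
Administrative surcharge: 20% of $75,340 = $15,068
Total penalty: $75,340 + $15,068 = $90,408
Minimum $43,920: $90,408 meets the minimum, no increase.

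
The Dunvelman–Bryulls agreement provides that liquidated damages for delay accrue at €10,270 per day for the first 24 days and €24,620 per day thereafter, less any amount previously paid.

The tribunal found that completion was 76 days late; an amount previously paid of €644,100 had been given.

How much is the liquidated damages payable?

€882,620

First 24 days: 24 × €10,270 = €246,480
Remaining days: (76 − 24) × €24,620 = €1,280,240
Accrued per-day damages: €246,480 + €1,280,240 = €1,526,720
Less amount previously paid: €1,526,720 − €644,100 = €882,620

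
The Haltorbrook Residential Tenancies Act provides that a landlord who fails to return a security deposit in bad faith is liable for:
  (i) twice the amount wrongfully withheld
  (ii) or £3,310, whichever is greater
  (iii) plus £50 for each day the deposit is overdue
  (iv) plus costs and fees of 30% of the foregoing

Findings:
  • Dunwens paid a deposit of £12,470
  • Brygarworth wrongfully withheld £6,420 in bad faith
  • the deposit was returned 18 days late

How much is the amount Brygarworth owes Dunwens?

Doubled: 2 × £6,420 = £12,840
Minimum £3,310: £12,840 meets the minimum, no increase.
Late-return penalty: 18 × £50 = £900
Damages plus late penalty: £12,840 + £900 = £13,740
Costs and fees: 30% of £13,740 = £4,122
Total recovery: £13,740 + £4,122 = £17,862

£17,862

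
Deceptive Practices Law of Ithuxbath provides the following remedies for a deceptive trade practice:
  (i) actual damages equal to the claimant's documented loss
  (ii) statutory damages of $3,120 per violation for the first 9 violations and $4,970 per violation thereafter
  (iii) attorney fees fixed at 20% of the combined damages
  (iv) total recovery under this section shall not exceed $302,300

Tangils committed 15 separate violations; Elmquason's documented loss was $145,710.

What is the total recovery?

$244,332

First 9 violations: 9 × $3,120 = $28,080
Remaining violations: (15 − 9) × $4,970 = $29,820
Statutory damages: $28,080 + $29,820 = $57,900
Combined damages: $145,710 + $57,900 = $203,610
Attorney fees: 20% of $203,610 = $40,722
Total before cap: $203,610 + $40,722 = $244,332
Cap at $302,300: $244,332 is within the cap, no reduction.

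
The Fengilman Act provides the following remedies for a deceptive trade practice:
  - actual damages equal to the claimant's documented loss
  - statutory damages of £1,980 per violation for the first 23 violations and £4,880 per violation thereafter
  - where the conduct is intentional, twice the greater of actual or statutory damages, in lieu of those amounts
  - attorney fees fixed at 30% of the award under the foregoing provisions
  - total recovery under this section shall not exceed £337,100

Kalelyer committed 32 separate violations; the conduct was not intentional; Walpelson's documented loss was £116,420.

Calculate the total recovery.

First 23 violations: 23 × £1,980 = £45,540
Remaining violations: (32 − 23) × £4,880 = £43,920
Statutory damages: £45,540 + £43,920 = £89,460
Conduct not intentional: the in-lieu enhancement does not apply.
Actual plus statutory damages: £116,420 + £89,460 = £205,880
Attorney fees: 30% of £205,880 = £61,764
Total before cap: £205,880 + £61,764 = £267,644
Cap at £337,100: £267,644 is within the cap, no reduction.

Total recovery: £267,644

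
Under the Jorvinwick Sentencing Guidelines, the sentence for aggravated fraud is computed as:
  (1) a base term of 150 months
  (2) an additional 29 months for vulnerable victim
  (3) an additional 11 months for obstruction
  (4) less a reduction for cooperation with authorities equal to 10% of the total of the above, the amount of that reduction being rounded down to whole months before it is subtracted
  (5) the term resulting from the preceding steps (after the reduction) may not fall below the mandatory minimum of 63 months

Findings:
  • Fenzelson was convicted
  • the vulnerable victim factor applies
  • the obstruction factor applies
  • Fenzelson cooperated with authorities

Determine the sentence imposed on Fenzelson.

Vulnerable victim enhancement: +29 months
Obstruction enhancement: +11 months
Adjusted term: 150 months + 29 months + 11 months = 190 months
Cooperation with authorities reduction: 10% of 190 months = 19 months (rounded down)
After reduction: 190 − 19 = 171 months
Minimum 63 months: 171 months meets the minimum, no increase.

171 months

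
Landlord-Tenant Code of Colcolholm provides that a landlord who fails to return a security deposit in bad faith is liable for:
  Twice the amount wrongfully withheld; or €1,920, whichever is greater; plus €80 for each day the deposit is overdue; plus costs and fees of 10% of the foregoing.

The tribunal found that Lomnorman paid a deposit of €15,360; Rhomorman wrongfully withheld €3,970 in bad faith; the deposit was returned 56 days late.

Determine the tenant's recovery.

€13,662

Doubled: 2 × €3,970 = €7,940
Minimum €1,920: €7,940 meets the minimum, no increase.
Late-return penalty: 56 × €80 = €4,480
Damages plus late penalty: €7,940 + €4,480 = €12,420
Costs and fees: 10% of €12,420 = €1,242
Total recovery: €12,420 + €1,242 = €13,662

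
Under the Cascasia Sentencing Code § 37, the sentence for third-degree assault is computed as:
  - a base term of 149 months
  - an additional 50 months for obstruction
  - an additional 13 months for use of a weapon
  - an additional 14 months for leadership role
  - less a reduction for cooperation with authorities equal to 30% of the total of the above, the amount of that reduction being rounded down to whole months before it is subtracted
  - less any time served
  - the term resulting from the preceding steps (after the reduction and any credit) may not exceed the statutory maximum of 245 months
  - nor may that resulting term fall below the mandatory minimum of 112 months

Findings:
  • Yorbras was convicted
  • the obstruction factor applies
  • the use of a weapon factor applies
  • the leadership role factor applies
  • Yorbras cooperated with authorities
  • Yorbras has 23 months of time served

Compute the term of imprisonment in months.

Obstruction enhancement: +50 months
Use of a weapon enhancement: +13 months
Leadership role enhancement: +14 months
Adjusted term: 149 months + 50 months + 13 months + 14 months = 226 months
Cooperation with authorities reduction: 30% of 226 months = 67 months (rounded down)
After reduction: 226 − 67 = 159 months
Less time served: 159 months − 23 months = 136 months
Cap at 245 months: 136 months is within the cap, no reduction.
Minimum 112 months: 136 months meets the minimum, no increase.

136 months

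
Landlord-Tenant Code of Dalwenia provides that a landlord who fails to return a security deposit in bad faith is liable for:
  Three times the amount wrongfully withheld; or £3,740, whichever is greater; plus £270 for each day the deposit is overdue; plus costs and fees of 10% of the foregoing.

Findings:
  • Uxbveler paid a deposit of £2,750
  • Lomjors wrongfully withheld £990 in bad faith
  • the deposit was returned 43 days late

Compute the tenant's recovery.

£16,885

Trebled: 3 × £990 = £2,970
Minimum £3,740: £2,970 is below the minimum → £3,740
Late-return penalty: 43 × £270 = £11,610
Damages plus late penalty: £3,740 + £11,610 = £15,350
Costs and fees: 10% of £15,350 = £1,535
Total recovery: £15,350 + £1,535 = £16,885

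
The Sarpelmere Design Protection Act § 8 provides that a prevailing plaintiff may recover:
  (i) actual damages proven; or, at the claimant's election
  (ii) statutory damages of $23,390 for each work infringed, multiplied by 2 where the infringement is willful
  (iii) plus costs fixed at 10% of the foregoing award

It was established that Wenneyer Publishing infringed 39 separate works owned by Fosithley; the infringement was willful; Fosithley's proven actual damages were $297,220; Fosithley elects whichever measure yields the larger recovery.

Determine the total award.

$2,006,862

Statutory damages: 39 × $23,390 = $912,210
Doubled: 2 × $912,210 = $1,824,420
Greater of actual damages ($297,220) or enhanced statutory damages ($1,824,420): $1,824,420
Costs: 10% of $1,824,420 = $182,442
Award plus costs: $1,824,420 + $182,442 = $2,006,862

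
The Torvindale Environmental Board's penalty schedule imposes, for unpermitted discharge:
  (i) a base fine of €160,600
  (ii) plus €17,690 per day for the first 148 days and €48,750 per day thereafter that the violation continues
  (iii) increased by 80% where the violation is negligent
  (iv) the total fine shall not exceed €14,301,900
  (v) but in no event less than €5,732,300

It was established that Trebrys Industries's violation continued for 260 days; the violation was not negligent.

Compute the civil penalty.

€8,238,720

First 148 days: 148 × €17,690 = €2,618,120
Remaining days: (260 − 148) × €48,750 = €5,460,000
Per-day component: €2,618,120 + €5,460,000 = €8,078,120
Base plus per-day: €160,600 + €8,078,120 = €8,238,720
The violation was not negligent: no 80% increase.
Cap at €14,301,900: €8,238,720 is within the cap, no reduction.
Minimum €5,732,300: €8,238,720 meets the minimum, no increase.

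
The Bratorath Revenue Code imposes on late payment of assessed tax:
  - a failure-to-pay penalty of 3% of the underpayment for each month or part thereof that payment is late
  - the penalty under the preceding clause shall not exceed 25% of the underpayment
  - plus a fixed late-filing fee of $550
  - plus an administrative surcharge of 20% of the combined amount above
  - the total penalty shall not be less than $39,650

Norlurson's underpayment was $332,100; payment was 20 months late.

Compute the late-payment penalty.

Accrued rate: 3% × 20 = 60%, capped at 25% → 25%
Failure-to-pay penalty: 25% of $332,100 = $83,025
Penalty before surcharge: $83,025 + $550 = $83,575
Administrative surcharge: 20% of $83,575 = $16,715
Total penalty: $83,575 + $16,715 = $100,290
Minimum $39,650: $100,290 meets the minimum, no increase.

$100,290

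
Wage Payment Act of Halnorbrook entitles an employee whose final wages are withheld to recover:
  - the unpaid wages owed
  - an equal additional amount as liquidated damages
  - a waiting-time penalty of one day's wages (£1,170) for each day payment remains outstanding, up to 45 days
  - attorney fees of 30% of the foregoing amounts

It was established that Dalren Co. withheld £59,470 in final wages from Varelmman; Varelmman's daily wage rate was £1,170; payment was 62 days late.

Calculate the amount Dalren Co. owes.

£223,067

Liquidated damages (equal amount): £59,470
Penalty days: min(62, 45) = 45
Waiting-time penalty: 45 × £1,170 = £52,650
Subtotal: £59,470 + £59,470 + £52,650 = £171,590
Attorney fees: 30% of £171,590 = £51,477
Total award: £171,590 + £51,477 = £223,067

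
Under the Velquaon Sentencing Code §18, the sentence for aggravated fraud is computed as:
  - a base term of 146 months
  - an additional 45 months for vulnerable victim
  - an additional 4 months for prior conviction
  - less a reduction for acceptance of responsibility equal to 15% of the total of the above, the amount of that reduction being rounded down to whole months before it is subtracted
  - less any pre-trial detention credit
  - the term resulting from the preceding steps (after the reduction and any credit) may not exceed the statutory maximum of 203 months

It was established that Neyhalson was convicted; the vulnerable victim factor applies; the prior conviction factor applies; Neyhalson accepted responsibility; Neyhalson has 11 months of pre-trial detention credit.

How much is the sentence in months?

Vulnerable victim enhancement: +45 months
Prior conviction enhancement: +4 months
Adjusted term: 146 months + 45 months + 4 months = 195 months
Acceptance of responsibility reduction: 15% of 195 months = 29 months (rounded down)
After reduction: 195 − 29 = 166 months
Less pre-trial detention credit: 166 months − 11 months = 155 months
Cap at 203 months: 155 months is within the cap, no reduction.

155 months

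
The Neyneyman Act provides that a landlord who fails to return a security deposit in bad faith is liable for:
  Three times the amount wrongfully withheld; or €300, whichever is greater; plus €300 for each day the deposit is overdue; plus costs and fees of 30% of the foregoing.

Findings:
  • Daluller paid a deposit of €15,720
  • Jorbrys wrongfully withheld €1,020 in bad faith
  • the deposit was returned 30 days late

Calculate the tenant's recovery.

€15,678

Trebled: 3 × €1,020 = €3,060
Minimum €300: €3,060 meets the minimum, no increase.
Late-return penalty: 30 × €300 = €9,000
Damages plus late penalty: €3,060 + €9,000 = €12,060
Costs and fees: 30% of €12,060 = €3,618
Total recovery: €12,060 + €3,618 = €15,678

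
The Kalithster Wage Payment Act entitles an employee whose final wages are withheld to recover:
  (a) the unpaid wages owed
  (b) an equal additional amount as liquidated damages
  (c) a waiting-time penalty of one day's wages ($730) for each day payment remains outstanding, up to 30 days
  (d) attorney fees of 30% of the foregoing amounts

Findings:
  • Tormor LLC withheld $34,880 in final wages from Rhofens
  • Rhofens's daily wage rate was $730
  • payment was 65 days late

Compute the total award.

Liquidated damages (equal amount): $34,880
Penalty days: min(65, 30) = 30
Waiting-time penalty: 30 × $730 = $21,900
Subtotal: $34,880 + $34,880 + $21,900 = $91,660
Attorney fees: 30% of $91,660 = $27,498
Total award: $91,660 + $27,498 = $119,158

Total award: $119,158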